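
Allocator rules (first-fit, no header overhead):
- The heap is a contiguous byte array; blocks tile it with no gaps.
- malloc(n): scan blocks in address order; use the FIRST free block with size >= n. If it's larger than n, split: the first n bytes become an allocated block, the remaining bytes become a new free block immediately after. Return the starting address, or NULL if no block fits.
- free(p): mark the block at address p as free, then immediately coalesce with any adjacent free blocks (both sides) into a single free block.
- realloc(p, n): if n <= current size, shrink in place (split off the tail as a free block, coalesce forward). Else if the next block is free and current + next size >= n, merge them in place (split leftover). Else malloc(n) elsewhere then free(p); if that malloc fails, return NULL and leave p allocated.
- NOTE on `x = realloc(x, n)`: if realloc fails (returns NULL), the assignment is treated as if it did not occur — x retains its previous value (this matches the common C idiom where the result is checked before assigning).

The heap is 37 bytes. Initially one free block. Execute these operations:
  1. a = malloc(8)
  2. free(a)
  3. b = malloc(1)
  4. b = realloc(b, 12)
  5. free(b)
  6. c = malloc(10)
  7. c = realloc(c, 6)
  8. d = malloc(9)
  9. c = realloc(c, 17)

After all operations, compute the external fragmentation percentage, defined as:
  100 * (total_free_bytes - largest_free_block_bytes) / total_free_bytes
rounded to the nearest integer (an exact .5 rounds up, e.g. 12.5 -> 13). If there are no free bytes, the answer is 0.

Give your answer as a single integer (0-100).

Op 1: a = malloc(8) -> a = 0; heap: [0-7 ALLOC][8-36 FREE]
Op 2: free(a) -> (freed a); heap: [0-36 FREE]
Op 3: b = malloc(1) -> b = 0; heap: [0-0 ALLOC][1-36 FREE]
Op 4: b = realloc(b, 12) -> b = 0; heap: [0-11 ALLOC][12-36 FREE]
Op 5: free(b) -> (freed b); heap: [0-36 FREE]
Op 6: c = malloc(10) -> c = 0; heap: [0-9 ALLOC][10-36 FREE]
Op 7: c = realloc(c, 6) -> c = 0; heap: [0-5 ALLOC][6-36 FREE]
Op 8: d = malloc(9) -> d = 6; heap: [0-5 ALLOC][6-14 ALLOC][15-36 FREE]
Op 9: c = realloc(c, 17) -> c = 15; heap: [0-5 FREE][6-14 ALLOC][15-31 ALLOC][32-36 FREE]
Free blocks: [6 5] total_free=11 largest=6 -> 100*(11-6)/11 = 500/11 ≈ 45.455 -> rounds to 45

Answer: 45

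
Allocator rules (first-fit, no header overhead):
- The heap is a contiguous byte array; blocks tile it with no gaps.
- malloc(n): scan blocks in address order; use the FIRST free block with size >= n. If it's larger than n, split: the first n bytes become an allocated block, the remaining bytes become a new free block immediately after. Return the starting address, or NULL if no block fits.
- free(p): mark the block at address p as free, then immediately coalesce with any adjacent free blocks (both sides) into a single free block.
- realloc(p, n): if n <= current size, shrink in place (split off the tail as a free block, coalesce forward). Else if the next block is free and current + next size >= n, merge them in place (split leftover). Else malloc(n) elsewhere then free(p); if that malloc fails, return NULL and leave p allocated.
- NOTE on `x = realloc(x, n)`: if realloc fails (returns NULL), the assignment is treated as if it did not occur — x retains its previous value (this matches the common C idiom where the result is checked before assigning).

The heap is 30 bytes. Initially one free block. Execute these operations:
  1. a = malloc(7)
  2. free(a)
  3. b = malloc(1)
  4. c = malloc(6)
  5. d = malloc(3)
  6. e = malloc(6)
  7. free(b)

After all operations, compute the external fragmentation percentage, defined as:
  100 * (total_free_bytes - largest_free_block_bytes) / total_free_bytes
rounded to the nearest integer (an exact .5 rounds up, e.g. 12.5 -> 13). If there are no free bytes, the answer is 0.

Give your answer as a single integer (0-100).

Answer: 7

Derivation:
Op 1: a = malloc(7) -> a = 0; heap: [0-6 ALLOC][7-29 FREE]
Op 2: free(a) -> (freed a); heap: [0-29 FREE]
Op 3: b = malloc(1) -> b = 0; heap: [0-0 ALLOC][1-29 FREE]
Op 4: c = malloc(6) -> c = 1; heap: [0-0 ALLOC][1-6 ALLOC][7-29 FREE]
Op 5: d = malloc(3) -> d = 7; heap: [0-0 ALLOC][1-6 ALLOC][7-9 ALLOC][10-29 FREE]
Op 6: e = malloc(6) -> e = 10; heap: [0-0 ALLOC][1-6 ALLOC][7-9 ALLOC][10-15 ALLOC][16-29 FREE]
Op 7: free(b) -> (freed b); heap: [0-0 FREE][1-6 ALLOC][7-9 ALLOC][10-15 ALLOC][16-29 FREE]
Free blocks: [1 14] total_free=15 largest=14 -> 100*(15-14)/15 = 100/15 ≈ 6.667 -> rounds to 7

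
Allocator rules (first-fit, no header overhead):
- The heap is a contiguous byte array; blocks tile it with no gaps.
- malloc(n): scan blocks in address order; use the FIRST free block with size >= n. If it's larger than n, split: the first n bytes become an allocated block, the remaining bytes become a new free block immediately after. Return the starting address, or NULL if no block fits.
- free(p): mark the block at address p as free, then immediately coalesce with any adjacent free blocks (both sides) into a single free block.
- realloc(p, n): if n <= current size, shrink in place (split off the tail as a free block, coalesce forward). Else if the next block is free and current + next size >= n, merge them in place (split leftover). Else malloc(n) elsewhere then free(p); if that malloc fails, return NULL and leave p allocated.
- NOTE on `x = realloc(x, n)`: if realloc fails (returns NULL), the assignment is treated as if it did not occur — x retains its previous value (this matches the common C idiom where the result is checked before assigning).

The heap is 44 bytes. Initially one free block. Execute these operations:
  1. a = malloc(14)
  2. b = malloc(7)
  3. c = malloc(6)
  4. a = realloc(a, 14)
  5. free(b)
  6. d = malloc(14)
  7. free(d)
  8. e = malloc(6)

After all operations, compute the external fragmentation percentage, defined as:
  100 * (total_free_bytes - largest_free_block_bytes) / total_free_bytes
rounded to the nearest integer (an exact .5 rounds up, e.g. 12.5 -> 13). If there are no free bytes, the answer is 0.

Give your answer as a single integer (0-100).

Answer: 6

Derivation:
Op 1: a = malloc(14) -> a = 0; heap: [0-13 ALLOC][14-43 FREE]
Op 2: b = malloc(7) -> b = 14; heap: [0-13 ALLOC][14-20 ALLOC][21-43 FREE]
Op 3: c = malloc(6) -> c = 21; heap: [0-13 ALLOC][14-20 ALLOC][21-26 ALLOC][27-43 FREE]
Op 4: a = realloc(a, 14) -> a = 0; heap: [0-13 ALLOC][14-20 ALLOC][21-26 ALLOC][27-43 FREE]
Op 5: free(b) -> (freed b); heap: [0-13 ALLOC][14-20 FREE][21-26 ALLOC][27-43 FREE]
Op 6: d = malloc(14) -> d = 27; heap: [0-13 ALLOC][14-20 FREE][21-26 ALLOC][27-40 ALLOC][41-43 FREE]
Op 7: free(d) -> (freed d); heap: [0-13 ALLOC][14-20 FREE][21-26 ALLOC][27-43 FREE]
Op 8: e = malloc(6) -> e = 14; heap: [0-13 ALLOC][14-19 ALLOC][20-20 FREE][21-26 ALLOC][27-43 FREE]
Free blocks: [1 17] total_free=18 largest=17 -> 100*(18-17)/18 = 100/18 ≈ 5.556 -> rounds to 6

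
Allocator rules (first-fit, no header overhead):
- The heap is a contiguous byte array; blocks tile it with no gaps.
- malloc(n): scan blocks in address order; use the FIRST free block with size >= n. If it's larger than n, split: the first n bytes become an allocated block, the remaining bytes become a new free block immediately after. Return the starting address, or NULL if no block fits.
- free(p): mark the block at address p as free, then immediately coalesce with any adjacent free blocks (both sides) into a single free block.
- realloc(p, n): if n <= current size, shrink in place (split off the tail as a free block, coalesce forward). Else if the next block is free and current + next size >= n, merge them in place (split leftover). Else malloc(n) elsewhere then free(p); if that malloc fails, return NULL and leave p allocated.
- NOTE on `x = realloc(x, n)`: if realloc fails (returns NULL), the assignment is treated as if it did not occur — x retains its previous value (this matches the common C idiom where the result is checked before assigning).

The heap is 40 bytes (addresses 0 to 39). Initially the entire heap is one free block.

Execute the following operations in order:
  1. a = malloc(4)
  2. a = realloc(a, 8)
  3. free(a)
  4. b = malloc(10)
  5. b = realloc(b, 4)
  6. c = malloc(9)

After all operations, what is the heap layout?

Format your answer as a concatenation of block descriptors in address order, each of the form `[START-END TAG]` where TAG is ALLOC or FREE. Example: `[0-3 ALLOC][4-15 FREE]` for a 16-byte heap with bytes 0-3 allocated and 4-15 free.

Answer: [0-3 ALLOC][4-12 ALLOC][13-39 FREE]

Derivation:
Op 1: a = malloc(4) -> a = 0; heap: [0-3 ALLOC][4-39 FREE]
Op 2: a = realloc(a, 8) -> a = 0; heap: [0-7 ALLOC][8-39 FREE]
Op 3: free(a) -> (freed a); heap: [0-39 FREE]
Op 4: b = malloc(10) -> b = 0; heap: [0-9 ALLOC][10-39 FREE]
Op 5: b = realloc(b, 4) -> b = 0; heap: [0-3 ALLOC][4-39 FREE]
Op 6: c = malloc(9) -> c = 4; heap: [0-3 ALLOC][4-12 ALLOC][13-39 FREE]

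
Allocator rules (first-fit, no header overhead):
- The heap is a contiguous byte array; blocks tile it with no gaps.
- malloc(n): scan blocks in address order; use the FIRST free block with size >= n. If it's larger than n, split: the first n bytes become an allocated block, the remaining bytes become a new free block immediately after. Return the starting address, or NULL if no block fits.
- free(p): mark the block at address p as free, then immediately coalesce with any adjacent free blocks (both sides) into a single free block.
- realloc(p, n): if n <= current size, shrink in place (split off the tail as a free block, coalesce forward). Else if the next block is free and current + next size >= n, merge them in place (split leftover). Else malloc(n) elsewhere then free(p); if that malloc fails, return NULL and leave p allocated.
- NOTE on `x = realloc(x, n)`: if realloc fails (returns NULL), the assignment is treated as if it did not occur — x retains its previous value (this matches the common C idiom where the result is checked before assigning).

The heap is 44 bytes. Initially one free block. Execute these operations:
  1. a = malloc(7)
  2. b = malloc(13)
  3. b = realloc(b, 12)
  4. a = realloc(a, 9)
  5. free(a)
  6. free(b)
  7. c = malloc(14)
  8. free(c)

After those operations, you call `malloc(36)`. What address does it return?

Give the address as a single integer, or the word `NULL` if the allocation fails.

Op 1: a = malloc(7) -> a = 0; heap: [0-6 ALLOC][7-43 FREE]
Op 2: b = malloc(13) -> b = 7; heap: [0-6 ALLOC][7-19 ALLOC][20-43 FREE]
Op 3: b = realloc(b, 12) -> b = 7; heap: [0-6 ALLOC][7-18 ALLOC][19-43 FREE]
Op 4: a = realloc(a, 9) -> a = 19; heap: [0-6 FREE][7-18 ALLOC][19-27 ALLOC][28-43 FREE]
Op 5: free(a) -> (freed a); heap: [0-6 FREE][7-18 ALLOC][19-43 FREE]
Op 6: free(b) -> (freed b); heap: [0-43 FREE]
Op 7: c = malloc(14) -> c = 0; heap: [0-13 ALLOC][14-43 FREE]
Op 8: free(c) -> (freed c); heap: [0-43 FREE]
malloc(36): first-fit scan over [0-43 FREE] -> 0

Answer: 0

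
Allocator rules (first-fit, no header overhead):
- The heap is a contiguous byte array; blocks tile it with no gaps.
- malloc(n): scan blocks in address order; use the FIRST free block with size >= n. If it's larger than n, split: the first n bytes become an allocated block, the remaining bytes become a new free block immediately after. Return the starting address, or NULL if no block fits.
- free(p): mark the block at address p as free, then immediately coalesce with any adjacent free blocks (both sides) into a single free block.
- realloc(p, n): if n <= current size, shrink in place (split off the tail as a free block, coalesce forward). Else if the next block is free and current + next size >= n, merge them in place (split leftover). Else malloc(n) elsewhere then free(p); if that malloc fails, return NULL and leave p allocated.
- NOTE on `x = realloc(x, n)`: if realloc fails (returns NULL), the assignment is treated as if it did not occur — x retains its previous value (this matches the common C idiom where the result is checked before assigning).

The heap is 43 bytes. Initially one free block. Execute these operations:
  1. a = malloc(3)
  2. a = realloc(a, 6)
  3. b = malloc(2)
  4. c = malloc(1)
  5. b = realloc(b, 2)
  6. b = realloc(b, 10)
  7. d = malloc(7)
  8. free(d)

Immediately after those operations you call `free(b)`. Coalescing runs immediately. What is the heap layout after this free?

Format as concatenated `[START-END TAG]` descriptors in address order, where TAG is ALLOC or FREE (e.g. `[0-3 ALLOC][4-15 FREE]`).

Answer: [0-5 ALLOC][6-7 FREE][8-8 ALLOC][9-42 FREE]

Derivation:
Op 1: a = malloc(3) -> a = 0; heap: [0-2 ALLOC][3-42 FREE]
Op 2: a = realloc(a, 6) -> a = 0; heap: [0-5 ALLOC][6-42 FREE]
Op 3: b = malloc(2) -> b = 6; heap: [0-5 ALLOC][6-7 ALLOC][8-42 FREE]
Op 4: c = malloc(1) -> c = 8; heap: [0-5 ALLOC][6-7 ALLOC][8-8 ALLOC][9-42 FREE]
Op 5: b = realloc(b, 2) -> b = 6; heap: [0-5 ALLOC][6-7 ALLOC][8-8 ALLOC][9-42 FREE]
Op 6: b = realloc(b, 10) -> b = 9; heap: [0-5 ALLOC][6-7 FREE][8-8 ALLOC][9-18 ALLOC][19-42 FREE]
Op 7: d = malloc(7) -> d = 19; heap: [0-5 ALLOC][6-7 FREE][8-8 ALLOC][9-18 ALLOC][19-25 ALLOC][26-42 FREE]
Op 8: free(d) -> (freed d); heap: [0-5 ALLOC][6-7 FREE][8-8 ALLOC][9-18 ALLOC][19-42 FREE]
free(b): b = 9 -> block [9-18 ALLOC]; mark free, coalesce with adjacent free neighbors -> [0-5 ALLOC][6-7 FREE][8-8 ALLOC][9-42 FREE]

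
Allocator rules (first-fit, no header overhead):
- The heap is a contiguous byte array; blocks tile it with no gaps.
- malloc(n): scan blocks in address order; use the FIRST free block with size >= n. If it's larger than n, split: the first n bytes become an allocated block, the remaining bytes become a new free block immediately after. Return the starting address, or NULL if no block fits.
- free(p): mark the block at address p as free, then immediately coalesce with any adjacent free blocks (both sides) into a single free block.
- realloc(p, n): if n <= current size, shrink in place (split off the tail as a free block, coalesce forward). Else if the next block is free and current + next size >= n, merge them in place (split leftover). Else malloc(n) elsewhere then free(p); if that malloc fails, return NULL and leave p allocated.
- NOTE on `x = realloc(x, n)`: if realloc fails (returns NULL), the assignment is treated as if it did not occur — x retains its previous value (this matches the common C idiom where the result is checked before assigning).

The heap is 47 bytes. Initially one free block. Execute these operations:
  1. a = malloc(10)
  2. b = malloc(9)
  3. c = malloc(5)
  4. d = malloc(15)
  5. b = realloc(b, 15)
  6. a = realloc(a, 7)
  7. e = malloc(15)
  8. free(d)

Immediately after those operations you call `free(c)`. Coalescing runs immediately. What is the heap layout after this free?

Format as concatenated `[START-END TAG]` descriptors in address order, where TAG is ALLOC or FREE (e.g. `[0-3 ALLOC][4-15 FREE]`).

Answer: [0-6 ALLOC][7-9 FREE][10-18 ALLOC][19-46 FREE]

Derivation:
Op 1: a = malloc(10) -> a = 0; heap: [0-9 ALLOC][10-46 FREE]
Op 2: b = malloc(9) -> b = 10; heap: [0-9 ALLOC][10-18 ALLOC][19-46 FREE]
Op 3: c = malloc(5) -> c = 19; heap: [0-9 ALLOC][10-18 ALLOC][19-23 ALLOC][24-46 FREE]
Op 4: d = malloc(15) -> d = 24; heap: [0-9 ALLOC][10-18 ALLOC][19-23 ALLOC][24-38 ALLOC][39-46 FREE]
Op 5: b = realloc(b, 15) -> NULL (b unchanged); heap: [0-9 ALLOC][10-18 ALLOC][19-23 ALLOC][24-38 ALLOC][39-46 FREE]
Op 6: a = realloc(a, 7) -> a = 0; heap: [0-6 ALLOC][7-9 FREE][10-18 ALLOC][19-23 ALLOC][24-38 ALLOC][39-46 FREE]
Op 7: e = malloc(15) -> e = NULL; heap: [0-6 ALLOC][7-9 FREE][10-18 ALLOC][19-23 ALLOC][24-38 ALLOC][39-46 FREE]
Op 8: free(d) -> (freed d); heap: [0-6 ALLOC][7-9 FREE][10-18 ALLOC][19-23 ALLOC][24-46 FREE]
free(c): c = 19 -> block [19-23 ALLOC]; mark free, coalesce with adjacent free neighbors -> [0-6 ALLOC][7-9 FREE][10-18 ALLOC][19-46 FREE]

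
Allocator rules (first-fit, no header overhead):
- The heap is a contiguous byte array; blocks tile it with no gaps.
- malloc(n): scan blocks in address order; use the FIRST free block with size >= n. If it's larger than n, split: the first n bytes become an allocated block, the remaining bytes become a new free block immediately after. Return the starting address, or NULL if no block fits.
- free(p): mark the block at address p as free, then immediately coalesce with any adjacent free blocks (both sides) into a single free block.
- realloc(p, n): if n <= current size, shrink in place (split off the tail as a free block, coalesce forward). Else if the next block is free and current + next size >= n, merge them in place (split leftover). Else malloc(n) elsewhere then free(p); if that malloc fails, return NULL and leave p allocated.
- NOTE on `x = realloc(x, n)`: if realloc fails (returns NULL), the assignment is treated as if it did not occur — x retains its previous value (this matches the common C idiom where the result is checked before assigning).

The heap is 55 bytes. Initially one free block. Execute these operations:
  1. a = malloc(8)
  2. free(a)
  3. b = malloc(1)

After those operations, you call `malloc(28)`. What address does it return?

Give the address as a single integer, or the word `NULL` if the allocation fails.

Answer: 1

Derivation:
Op 1: a = malloc(8) -> a = 0; heap: [0-7 ALLOC][8-54 FREE]
Op 2: free(a) -> (freed a); heap: [0-54 FREE]
Op 3: b = malloc(1) -> b = 0; heap: [0-0 ALLOC][1-54 FREE]
malloc(28): first-fit scan over [0-0 ALLOC][1-54 FREE] -> 1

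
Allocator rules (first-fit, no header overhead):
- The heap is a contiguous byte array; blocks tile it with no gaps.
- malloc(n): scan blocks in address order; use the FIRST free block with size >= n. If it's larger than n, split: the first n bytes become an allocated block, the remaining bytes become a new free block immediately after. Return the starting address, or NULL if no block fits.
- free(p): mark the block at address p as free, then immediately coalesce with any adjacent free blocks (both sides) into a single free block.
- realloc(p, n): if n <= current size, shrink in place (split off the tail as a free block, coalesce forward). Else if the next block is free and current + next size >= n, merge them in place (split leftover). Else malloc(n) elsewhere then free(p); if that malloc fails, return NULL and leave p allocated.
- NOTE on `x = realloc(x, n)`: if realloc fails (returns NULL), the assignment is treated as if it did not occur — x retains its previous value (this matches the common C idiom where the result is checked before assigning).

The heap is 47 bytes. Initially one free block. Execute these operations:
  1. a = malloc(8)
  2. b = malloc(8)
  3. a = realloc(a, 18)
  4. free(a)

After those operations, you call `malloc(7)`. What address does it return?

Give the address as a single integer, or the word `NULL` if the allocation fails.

Op 1: a = malloc(8) -> a = 0; heap: [0-7 ALLOC][8-46 FREE]
Op 2: b = malloc(8) -> b = 8; heap: [0-7 ALLOC][8-15 ALLOC][16-46 FREE]
Op 3: a = realloc(a, 18) -> a = 16; heap: [0-7 FREE][8-15 ALLOC][16-33 ALLOC][34-46 FREE]
Op 4: free(a) -> (freed a); heap: [0-7 FREE][8-15 ALLOC][16-46 FREE]
malloc(7): first-fit scan over [0-7 FREE][8-15 ALLOC][16-46 FREE] -> 0

Answer: 0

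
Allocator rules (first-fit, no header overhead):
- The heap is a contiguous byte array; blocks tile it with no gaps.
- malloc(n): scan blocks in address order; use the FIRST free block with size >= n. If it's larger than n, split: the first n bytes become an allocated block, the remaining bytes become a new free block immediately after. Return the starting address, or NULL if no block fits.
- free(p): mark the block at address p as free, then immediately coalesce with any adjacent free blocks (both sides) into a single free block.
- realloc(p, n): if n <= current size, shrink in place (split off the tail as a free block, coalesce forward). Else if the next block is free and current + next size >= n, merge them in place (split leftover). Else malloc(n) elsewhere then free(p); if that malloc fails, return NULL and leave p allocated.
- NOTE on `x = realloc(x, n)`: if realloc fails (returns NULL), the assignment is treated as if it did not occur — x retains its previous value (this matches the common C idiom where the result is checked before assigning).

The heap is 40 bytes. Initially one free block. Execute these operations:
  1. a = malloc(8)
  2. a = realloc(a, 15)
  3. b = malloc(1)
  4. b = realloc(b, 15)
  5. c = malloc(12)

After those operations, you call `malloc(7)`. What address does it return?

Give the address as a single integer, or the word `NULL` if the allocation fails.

Op 1: a = malloc(8) -> a = 0; heap: [0-7 ALLOC][8-39 FREE]
Op 2: a = realloc(a, 15) -> a = 0; heap: [0-14 ALLOC][15-39 FREE]
Op 3: b = malloc(1) -> b = 15; heap: [0-14 ALLOC][15-15 ALLOC][16-39 FREE]
Op 4: b = realloc(b, 15) -> b = 15; heap: [0-14 ALLOC][15-29 ALLOC][30-39 FREE]
Op 5: c = malloc(12) -> c = NULL; heap: [0-14 ALLOC][15-29 ALLOC][30-39 FREE]
malloc(7): first-fit scan over [0-14 ALLOC][15-29 ALLOC][30-39 FREE] -> 30

Answer: 30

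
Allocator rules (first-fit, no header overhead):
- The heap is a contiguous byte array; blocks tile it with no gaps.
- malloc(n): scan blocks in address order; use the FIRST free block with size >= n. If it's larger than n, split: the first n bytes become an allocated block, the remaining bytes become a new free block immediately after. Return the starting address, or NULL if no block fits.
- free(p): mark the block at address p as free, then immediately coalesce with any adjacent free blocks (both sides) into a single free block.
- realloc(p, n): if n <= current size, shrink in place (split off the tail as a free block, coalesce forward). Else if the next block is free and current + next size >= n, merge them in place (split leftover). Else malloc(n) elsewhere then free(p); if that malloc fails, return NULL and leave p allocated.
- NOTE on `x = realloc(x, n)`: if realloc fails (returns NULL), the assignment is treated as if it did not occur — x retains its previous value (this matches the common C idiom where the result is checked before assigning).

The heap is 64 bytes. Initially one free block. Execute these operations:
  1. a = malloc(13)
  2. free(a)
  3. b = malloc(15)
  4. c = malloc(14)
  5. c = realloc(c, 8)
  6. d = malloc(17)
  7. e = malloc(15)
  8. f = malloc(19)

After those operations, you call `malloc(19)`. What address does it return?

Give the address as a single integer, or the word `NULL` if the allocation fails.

Op 1: a = malloc(13) -> a = 0; heap: [0-12 ALLOC][13-63 FREE]
Op 2: free(a) -> (freed a); heap: [0-63 FREE]
Op 3: b = malloc(15) -> b = 0; heap: [0-14 ALLOC][15-63 FREE]
Op 4: c = malloc(14) -> c = 15; heap: [0-14 ALLOC][15-28 ALLOC][29-63 FREE]
Op 5: c = realloc(c, 8) -> c = 15; heap: [0-14 ALLOC][15-22 ALLOC][23-63 FREE]
Op 6: d = malloc(17) -> d = 23; heap: [0-14 ALLOC][15-22 ALLOC][23-39 ALLOC][40-63 FREE]
Op 7: e = malloc(15) -> e = 40; heap: [0-14 ALLOC][15-22 ALLOC][23-39 ALLOC][40-54 ALLOC][55-63 FREE]
Op 8: f = malloc(19) -> f = NULL; heap: [0-14 ALLOC][15-22 ALLOC][23-39 ALLOC][40-54 ALLOC][55-63 FREE]
malloc(19): first-fit scan over [0-14 ALLOC][15-22 ALLOC][23-39 ALLOC][40-54 ALLOC][55-63 FREE] -> NULL

Answer: NULL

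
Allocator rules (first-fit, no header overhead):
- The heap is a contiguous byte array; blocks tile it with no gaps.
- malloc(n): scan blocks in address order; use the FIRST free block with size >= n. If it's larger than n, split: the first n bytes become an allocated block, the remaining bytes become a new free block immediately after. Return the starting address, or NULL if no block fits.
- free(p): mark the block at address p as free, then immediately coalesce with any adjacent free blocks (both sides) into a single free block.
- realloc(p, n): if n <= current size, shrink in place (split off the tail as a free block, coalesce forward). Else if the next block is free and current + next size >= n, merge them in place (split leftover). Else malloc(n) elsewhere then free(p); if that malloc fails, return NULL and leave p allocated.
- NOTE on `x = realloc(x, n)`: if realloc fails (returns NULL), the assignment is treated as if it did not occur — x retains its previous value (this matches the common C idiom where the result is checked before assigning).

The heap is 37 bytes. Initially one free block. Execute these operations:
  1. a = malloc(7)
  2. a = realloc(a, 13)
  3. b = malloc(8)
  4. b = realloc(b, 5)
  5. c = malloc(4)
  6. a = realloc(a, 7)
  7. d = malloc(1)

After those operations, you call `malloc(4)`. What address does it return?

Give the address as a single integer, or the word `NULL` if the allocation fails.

Answer: 8

Derivation:
Op 1: a = malloc(7) -> a = 0; heap: [0-6 ALLOC][7-36 FREE]
Op 2: a = realloc(a, 13) -> a = 0; heap: [0-12 ALLOC][13-36 FREE]
Op 3: b = malloc(8) -> b = 13; heap: [0-12 ALLOC][13-20 ALLOC][21-36 FREE]
Op 4: b = realloc(b, 5) -> b = 13; heap: [0-12 ALLOC][13-17 ALLOC][18-36 FREE]
Op 5: c = malloc(4) -> c = 18; heap: [0-12 ALLOC][13-17 ALLOC][18-21 ALLOC][22-36 FREE]
Op 6: a = realloc(a, 7) -> a = 0; heap: [0-6 ALLOC][7-12 FREE][13-17 ALLOC][18-21 ALLOC][22-36 FREE]
Op 7: d = malloc(1) -> d = 7; heap: [0-6 ALLOC][7-7 ALLOC][8-12 FREE][13-17 ALLOC][18-21 ALLOC][22-36 FREE]
malloc(4): first-fit scan over [0-6 ALLOC][7-7 ALLOC][8-12 FREE][13-17 ALLOC][18-21 ALLOC][22-36 FREE] -> 8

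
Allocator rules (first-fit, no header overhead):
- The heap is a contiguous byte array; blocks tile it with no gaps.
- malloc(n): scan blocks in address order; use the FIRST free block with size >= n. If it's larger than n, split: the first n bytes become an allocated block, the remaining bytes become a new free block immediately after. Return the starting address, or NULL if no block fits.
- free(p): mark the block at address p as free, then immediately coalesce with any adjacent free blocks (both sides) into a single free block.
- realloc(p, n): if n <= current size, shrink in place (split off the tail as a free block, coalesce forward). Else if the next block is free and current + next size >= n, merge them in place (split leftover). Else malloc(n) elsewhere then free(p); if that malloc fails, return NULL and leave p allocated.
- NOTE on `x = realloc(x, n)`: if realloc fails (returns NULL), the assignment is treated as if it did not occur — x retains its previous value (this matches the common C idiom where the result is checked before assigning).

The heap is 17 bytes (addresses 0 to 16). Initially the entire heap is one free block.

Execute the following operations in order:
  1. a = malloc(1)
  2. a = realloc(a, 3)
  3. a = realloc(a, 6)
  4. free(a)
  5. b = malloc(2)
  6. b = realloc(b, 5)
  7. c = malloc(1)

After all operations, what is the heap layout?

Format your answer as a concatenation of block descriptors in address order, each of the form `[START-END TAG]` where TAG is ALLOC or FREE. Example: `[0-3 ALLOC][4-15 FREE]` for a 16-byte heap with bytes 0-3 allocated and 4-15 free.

Op 1: a = malloc(1) -> a = 0; heap: [0-0 ALLOC][1-16 FREE]
Op 2: a = realloc(a, 3) -> a = 0; heap: [0-2 ALLOC][3-16 FREE]
Op 3: a = realloc(a, 6) -> a = 0; heap: [0-5 ALLOC][6-16 FREE]
Op 4: free(a) -> (freed a); heap: [0-16 FREE]
Op 5: b = malloc(2) -> b = 0; heap: [0-1 ALLOC][2-16 FREE]
Op 6: b = realloc(b, 5) -> b = 0; heap: [0-4 ALLOC][5-16 FREE]
Op 7: c = malloc(1) -> c = 5; heap: [0-4 ALLOC][5-5 ALLOC][6-16 FREE]

Answer: [0-4 ALLOC][5-5 ALLOC][6-16 FREE]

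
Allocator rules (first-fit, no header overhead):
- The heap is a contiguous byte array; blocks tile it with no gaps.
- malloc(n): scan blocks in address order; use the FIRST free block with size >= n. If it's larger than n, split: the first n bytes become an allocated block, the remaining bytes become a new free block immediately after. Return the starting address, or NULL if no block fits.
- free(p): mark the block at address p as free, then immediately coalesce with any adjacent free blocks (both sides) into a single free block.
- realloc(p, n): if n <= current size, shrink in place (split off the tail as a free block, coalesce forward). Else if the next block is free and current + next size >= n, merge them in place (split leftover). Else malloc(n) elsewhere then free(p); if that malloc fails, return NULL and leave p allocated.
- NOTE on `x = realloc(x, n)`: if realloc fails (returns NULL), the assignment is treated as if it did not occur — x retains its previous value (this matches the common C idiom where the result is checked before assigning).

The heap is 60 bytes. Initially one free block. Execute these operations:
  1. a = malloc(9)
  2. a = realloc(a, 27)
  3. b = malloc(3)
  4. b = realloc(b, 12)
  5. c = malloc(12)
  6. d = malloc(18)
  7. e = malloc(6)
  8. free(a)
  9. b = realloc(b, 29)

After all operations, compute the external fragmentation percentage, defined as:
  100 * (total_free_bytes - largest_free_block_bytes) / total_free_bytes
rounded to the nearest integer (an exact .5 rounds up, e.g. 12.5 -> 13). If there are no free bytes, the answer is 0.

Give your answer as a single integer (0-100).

Op 1: a = malloc(9) -> a = 0; heap: [0-8 ALLOC][9-59 FREE]
Op 2: a = realloc(a, 27) -> a = 0; heap: [0-26 ALLOC][27-59 FREE]
Op 3: b = malloc(3) -> b = 27; heap: [0-26 ALLOC][27-29 ALLOC][30-59 FREE]
Op 4: b = realloc(b, 12) -> b = 27; heap: [0-26 ALLOC][27-38 ALLOC][39-59 FREE]
Op 5: c = malloc(12) -> c = 39; heap: [0-26 ALLOC][27-38 ALLOC][39-50 ALLOC][51-59 FREE]
Op 6: d = malloc(18) -> d = NULL; heap: [0-26 ALLOC][27-38 ALLOC][39-50 ALLOC][51-59 FREE]
Op 7: e = malloc(6) -> e = 51; heap: [0-26 ALLOC][27-38 ALLOC][39-50 ALLOC][51-56 ALLOC][57-59 FREE]
Op 8: free(a) -> (freed a); heap: [0-26 FREE][27-38 ALLOC][39-50 ALLOC][51-56 ALLOC][57-59 FREE]
Op 9: b = realloc(b, 29) -> NULL (b unchanged); heap: [0-26 FREE][27-38 ALLOC][39-50 ALLOC][51-56 ALLOC][57-59 FREE]
Free blocks: [27 3] total_free=30 largest=27 -> 100*(30-27)/30 = 300/30 = 10

Answer: 10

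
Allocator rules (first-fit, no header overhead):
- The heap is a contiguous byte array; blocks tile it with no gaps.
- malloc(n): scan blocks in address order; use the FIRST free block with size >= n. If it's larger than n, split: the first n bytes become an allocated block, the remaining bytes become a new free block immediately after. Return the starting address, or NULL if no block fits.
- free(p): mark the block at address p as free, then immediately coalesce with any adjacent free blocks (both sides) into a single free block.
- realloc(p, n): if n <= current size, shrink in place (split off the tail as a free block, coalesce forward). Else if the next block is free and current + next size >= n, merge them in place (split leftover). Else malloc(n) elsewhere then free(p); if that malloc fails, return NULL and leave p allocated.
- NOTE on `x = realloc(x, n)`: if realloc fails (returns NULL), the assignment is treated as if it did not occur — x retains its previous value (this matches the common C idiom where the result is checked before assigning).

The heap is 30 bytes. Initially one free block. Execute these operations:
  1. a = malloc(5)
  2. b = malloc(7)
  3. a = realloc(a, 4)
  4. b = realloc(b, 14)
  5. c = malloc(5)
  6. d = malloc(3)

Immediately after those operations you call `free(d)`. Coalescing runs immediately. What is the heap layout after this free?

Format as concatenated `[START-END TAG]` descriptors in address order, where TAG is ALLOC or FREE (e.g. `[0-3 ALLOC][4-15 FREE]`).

Op 1: a = malloc(5) -> a = 0; heap: [0-4 ALLOC][5-29 FREE]
Op 2: b = malloc(7) -> b = 5; heap: [0-4 ALLOC][5-11 ALLOC][12-29 FREE]
Op 3: a = realloc(a, 4) -> a = 0; heap: [0-3 ALLOC][4-4 FREE][5-11 ALLOC][12-29 FREE]
Op 4: b = realloc(b, 14) -> b = 5; heap: [0-3 ALLOC][4-4 FREE][5-18 ALLOC][19-29 FREE]
Op 5: c = malloc(5) -> c = 19; heap: [0-3 ALLOC][4-4 FREE][5-18 ALLOC][19-23 ALLOC][24-29 FREE]
Op 6: d = malloc(3) -> d = 24; heap: [0-3 ALLOC][4-4 FREE][5-18 ALLOC][19-23 ALLOC][24-26 ALLOC][27-29 FREE]
free(d): d = 24 -> block [24-26 ALLOC]; mark free, coalesce with adjacent free neighbors -> [0-3 ALLOC][4-4 FREE][5-18 ALLOC][19-23 ALLOC][24-29 FREE]

Answer: [0-3 ALLOC][4-4 FREE][5-18 ALLOC][19-23 ALLOC][24-29 FREE]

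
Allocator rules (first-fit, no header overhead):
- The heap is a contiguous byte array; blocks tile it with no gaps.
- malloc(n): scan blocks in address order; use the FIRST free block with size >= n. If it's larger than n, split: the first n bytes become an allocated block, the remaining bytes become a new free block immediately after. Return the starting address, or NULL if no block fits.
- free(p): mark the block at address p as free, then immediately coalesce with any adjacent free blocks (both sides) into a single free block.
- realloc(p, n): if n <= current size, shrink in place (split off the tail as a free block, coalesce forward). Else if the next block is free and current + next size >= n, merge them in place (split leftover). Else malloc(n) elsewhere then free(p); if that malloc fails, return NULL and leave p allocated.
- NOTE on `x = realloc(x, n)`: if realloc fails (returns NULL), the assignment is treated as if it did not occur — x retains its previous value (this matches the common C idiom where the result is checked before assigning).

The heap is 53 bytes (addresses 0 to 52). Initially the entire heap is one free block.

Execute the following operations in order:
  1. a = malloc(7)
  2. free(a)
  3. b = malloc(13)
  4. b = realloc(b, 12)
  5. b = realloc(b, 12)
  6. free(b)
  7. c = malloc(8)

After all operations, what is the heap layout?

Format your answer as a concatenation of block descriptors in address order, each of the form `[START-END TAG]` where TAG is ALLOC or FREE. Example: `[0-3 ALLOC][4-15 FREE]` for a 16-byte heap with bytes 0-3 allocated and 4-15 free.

Answer: [0-7 ALLOC][8-52 FREE]

Derivation:
Op 1: a = malloc(7) -> a = 0; heap: [0-6 ALLOC][7-52 FREE]
Op 2: free(a) -> (freed a); heap: [0-52 FREE]
Op 3: b = malloc(13) -> b = 0; heap: [0-12 ALLOC][13-52 FREE]
Op 4: b = realloc(b, 12) -> b = 0; heap: [0-11 ALLOC][12-52 FREE]
Op 5: b = realloc(b, 12) -> b = 0; heap: [0-11 ALLOC][12-52 FREE]
Op 6: free(b) -> (freed b); heap: [0-52 FREE]
Op 7: c = malloc(8) -> c = 0; heap: [0-7 ALLOC][8-52 FREE]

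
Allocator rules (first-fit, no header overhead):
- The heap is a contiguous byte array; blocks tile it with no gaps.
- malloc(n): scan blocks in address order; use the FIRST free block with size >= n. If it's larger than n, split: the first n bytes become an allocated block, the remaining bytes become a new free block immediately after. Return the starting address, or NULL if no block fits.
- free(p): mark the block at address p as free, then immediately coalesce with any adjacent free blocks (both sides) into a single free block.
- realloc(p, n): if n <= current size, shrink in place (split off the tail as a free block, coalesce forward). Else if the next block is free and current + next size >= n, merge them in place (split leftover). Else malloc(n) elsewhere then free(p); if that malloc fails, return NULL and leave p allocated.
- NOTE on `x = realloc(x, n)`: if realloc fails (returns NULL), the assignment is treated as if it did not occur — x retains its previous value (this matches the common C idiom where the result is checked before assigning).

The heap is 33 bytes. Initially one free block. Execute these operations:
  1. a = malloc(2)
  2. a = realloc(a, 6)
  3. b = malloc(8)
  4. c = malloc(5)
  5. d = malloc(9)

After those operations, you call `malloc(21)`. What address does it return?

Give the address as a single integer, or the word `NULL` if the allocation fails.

Answer: NULL

Derivation:
Op 1: a = malloc(2) -> a = 0; heap: [0-1 ALLOC][2-32 FREE]
Op 2: a = realloc(a, 6) -> a = 0; heap: [0-5 ALLOC][6-32 FREE]
Op 3: b = malloc(8) -> b = 6; heap: [0-5 ALLOC][6-13 ALLOC][14-32 FREE]
Op 4: c = malloc(5) -> c = 14; heap: [0-5 ALLOC][6-13 ALLOC][14-18 ALLOC][19-32 FREE]
Op 5: d = malloc(9) -> d = 19; heap: [0-5 ALLOC][6-13 ALLOC][14-18 ALLOC][19-27 ALLOC][28-32 FREE]
malloc(21): first-fit scan over [0-5 ALLOC][6-13 ALLOC][14-18 ALLOC][19-27 ALLOC][28-32 FREE] -> NULL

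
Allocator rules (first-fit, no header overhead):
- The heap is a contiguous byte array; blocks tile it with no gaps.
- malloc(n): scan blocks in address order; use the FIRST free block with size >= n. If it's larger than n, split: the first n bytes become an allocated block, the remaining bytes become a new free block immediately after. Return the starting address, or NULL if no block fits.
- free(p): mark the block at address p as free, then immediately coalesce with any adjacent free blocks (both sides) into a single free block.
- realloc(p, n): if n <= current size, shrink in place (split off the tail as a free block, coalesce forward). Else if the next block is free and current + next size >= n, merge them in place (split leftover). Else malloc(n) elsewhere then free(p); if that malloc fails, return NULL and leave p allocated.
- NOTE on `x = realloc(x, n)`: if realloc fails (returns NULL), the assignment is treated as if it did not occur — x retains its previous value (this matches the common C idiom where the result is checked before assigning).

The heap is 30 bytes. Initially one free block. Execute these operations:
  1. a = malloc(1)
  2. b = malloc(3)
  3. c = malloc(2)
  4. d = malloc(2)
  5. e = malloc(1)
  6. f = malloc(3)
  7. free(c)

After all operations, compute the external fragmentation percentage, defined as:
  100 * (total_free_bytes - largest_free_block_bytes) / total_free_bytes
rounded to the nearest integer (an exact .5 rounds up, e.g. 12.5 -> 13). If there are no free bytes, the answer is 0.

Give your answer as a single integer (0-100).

Answer: 10

Derivation:
Op 1: a = malloc(1) -> a = 0; heap: [0-0 ALLOC][1-29 FREE]
Op 2: b = malloc(3) -> b = 1; heap: [0-0 ALLOC][1-3 ALLOC][4-29 FREE]
Op 3: c = malloc(2) -> c = 4; heap: [0-0 ALLOC][1-3 ALLOC][4-5 ALLOC][6-29 FREE]
Op 4: d = malloc(2) -> d = 6; heap: [0-0 ALLOC][1-3 ALLOC][4-5 ALLOC][6-7 ALLOC][8-29 FREE]
Op 5: e = malloc(1) -> e = 8; heap: [0-0 ALLOC][1-3 ALLOC][4-5 ALLOC][6-7 ALLOC][8-8 ALLOC][9-29 FREE]
Op 6: f = malloc(3) -> f = 9; heap: [0-0 ALLOC][1-3 ALLOC][4-5 ALLOC][6-7 ALLOC][8-8 ALLOC][9-11 ALLOC][12-29 FREE]
Op 7: free(c) -> (freed c); heap: [0-0 ALLOC][1-3 ALLOC][4-5 FREE][6-7 ALLOC][8-8 ALLOC][9-11 ALLOC][12-29 FREE]
Free blocks: [2 18] total_free=20 largest=18 -> 100*(20-18)/20 = 200/20 = 10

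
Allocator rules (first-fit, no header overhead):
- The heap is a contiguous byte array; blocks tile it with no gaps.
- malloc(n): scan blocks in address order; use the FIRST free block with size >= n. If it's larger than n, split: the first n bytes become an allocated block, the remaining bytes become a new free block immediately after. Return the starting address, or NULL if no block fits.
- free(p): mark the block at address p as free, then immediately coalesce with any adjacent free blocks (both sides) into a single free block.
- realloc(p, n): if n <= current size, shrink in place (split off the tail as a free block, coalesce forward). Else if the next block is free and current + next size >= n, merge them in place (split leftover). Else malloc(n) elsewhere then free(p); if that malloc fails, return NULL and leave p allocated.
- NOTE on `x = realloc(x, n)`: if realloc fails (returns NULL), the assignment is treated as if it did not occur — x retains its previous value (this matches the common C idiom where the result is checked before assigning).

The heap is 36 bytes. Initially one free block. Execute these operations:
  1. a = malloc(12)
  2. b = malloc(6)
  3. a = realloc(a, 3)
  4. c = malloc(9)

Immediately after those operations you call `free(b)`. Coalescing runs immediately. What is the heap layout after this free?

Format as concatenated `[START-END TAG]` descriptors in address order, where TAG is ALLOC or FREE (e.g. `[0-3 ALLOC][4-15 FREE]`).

Op 1: a = malloc(12) -> a = 0; heap: [0-11 ALLOC][12-35 FREE]
Op 2: b = malloc(6) -> b = 12; heap: [0-11 ALLOC][12-17 ALLOC][18-35 FREE]
Op 3: a = realloc(a, 3) -> a = 0; heap: [0-2 ALLOC][3-11 FREE][12-17 ALLOC][18-35 FREE]
Op 4: c = malloc(9) -> c = 3; heap: [0-2 ALLOC][3-11 ALLOC][12-17 ALLOC][18-35 FREE]
free(b): b = 12 -> block [12-17 ALLOC]; mark free, coalesce with adjacent free neighbors -> [0-2 ALLOC][3-11 ALLOC][12-35 FREE]

Answer: [0-2 ALLOC][3-11 ALLOC][12-35 FREE]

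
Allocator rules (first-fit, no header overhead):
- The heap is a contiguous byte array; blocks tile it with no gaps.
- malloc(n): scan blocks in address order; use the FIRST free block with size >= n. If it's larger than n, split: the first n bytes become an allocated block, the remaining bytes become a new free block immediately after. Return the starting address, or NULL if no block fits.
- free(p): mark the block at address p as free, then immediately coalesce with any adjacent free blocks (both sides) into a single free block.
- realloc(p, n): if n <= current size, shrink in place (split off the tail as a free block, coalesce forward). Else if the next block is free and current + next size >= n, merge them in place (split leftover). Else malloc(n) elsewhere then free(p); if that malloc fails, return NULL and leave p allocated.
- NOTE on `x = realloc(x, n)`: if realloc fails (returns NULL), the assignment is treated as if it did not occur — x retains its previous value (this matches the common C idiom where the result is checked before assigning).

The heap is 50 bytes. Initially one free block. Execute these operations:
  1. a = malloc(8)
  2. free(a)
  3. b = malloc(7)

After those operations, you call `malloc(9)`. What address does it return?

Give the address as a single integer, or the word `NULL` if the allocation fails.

Op 1: a = malloc(8) -> a = 0; heap: [0-7 ALLOC][8-49 FREE]
Op 2: free(a) -> (freed a); heap: [0-49 FREE]
Op 3: b = malloc(7) -> b = 0; heap: [0-6 ALLOC][7-49 FREE]
malloc(9): first-fit scan over [0-6 ALLOC][7-49 FREE] -> 7

Answer: 7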